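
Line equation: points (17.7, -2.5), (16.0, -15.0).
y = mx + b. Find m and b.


m = (-12.5)/(-1.7) = 7.3529
b = y1 - m*x1 = -2.5 - (-12.5*17.7)/(-1.7) = -2.5 - 130.1471 = -132.6471

y = 7.3529x - 132.6471


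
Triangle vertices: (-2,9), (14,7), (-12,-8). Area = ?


-2*(7+ 8) = -30
14*(-8-9) = -238
-12*(9-7) = -24
sum = -292
Area = |-292|/2 = 146.0000

146.0000 sq units


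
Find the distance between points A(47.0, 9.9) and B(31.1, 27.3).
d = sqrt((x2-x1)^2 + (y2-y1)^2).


dx = 31.1 - 47.0 = -15.9
dy = 27.3 - 9.9 = 17.4
d = sqrt(252.81 + 302.76) = sqrt(555.57) = 23.5705

23.5705


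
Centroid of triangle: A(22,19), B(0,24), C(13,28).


Gx = (22+0+13)/3 = 35/3 = 11.6667
Gy = (19+24+28)/3 = 71/3 = 23.6667

G = (11.6667, 23.6667)


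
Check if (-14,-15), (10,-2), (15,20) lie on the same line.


-14*(-2-20) + 10*(20+ 15) + 15*(-15+ 2)
= 308 + 350 - 195 = 463

No, not collinear (determinant = 463)


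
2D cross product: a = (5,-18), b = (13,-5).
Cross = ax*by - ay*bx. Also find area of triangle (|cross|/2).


cross = 5*(-5) + 18*13 = -25 + 234 = 209
Triangle area = |209|/2 = 209/2 = 104.5000

cross = 209, triangle area = 104.5000


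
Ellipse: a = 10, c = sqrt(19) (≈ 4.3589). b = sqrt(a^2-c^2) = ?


b^2 = 10^2 - (sqrt(19))^2 = 100 - 19 = 81
b = sqrt(81) = 9

b = 9


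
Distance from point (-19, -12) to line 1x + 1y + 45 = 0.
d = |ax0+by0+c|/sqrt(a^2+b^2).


|1*(-19) + 1*(-12) + 45| = |14| = 14
sqrt(1 + 1) = sqrt(2) = 1.4142
d = 14/sqrt(2) = 9.8995

9.8995


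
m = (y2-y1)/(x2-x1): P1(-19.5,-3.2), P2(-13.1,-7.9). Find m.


dy = -7.9 + 3.2 = -4.7
dx = -13.1 + 19.5 = 6.4
m = -4.7/6.4 = -0.7344

m = -0.7344


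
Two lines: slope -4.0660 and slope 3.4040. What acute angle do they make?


m1-m2 = -7.47
1+m1*m2 = -12.840664
tan(theta) = |-7.47/(-12.840664)| = 0.581746
theta = arctan(|-7.47/(-12.840664)|) = 30.1885 degrees (acute angle)

30.1885 degrees


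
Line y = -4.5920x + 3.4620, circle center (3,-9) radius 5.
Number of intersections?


Substitute y = -4.5920x + 3.4620: (x-3)^2 + (-4.5920x+3.4620+ 9)^2 = 25
Expand to Ax^2 + Bx + C = 0, where b-k = 12.462
A = 1+m^2 = 22.086464
B = 2(m(b-k) - h) = 2(-4.5920*12.462 - 3) = -120.451008
C = h^2 + (b-k)^2 - r^2 = 9 + 155.301444 - 25 = 139.301444
disc = B^2-4AC = 14508.4453 - 12306.7053 = 2201.7400
disc > 0

2 intersection points


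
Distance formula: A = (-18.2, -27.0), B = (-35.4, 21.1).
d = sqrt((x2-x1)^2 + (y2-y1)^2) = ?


dx = -35.4 + 18.2 = -17.2
dy = 21.1 + 27.0 = 48.1
d = sqrt(295.84 + 2313.61) = sqrt(2609.45) = 51.0828

51.0828


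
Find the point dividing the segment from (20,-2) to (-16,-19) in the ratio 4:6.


Px = (4*(-16) + 6*20)/10 = 56/10 = 5.6000
Py = (4*(-19) + 6*(-2))/10 = -88/10 = -8.8000

P = (5.6000, -8.8000)


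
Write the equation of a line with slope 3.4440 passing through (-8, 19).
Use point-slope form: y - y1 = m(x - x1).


y - 19 = 3.4440(x + 8)
y = 3.4440x + 19 - 3.4440*(-8)
y = 3.4440x + 46.5520

y = 3.4440x + 46.5520


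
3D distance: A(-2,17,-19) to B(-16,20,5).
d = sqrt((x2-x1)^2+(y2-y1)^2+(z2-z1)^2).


dx=-14, dy=3, dz=24
d = sqrt(196+9+576) = sqrt(781) = 27.9464

27.9464


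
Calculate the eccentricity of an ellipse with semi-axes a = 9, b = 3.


c = sqrt(81-9) = sqrt(72) = 8.4853
e = c/a = sqrt(72)/9 = 0.9428

e = 0.9428


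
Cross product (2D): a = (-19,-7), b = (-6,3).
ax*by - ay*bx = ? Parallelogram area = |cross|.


cross = -19*3 + 7*(-6) = -57 - 42 = -99
Parallelogram area = |-99| = 99

cross = -99, parallelogram area = 99


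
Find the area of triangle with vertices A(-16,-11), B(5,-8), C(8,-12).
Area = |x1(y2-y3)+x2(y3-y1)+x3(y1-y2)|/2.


-16*(-8+ 12) = -64
5*(-12+ 11) = -5
8*(-11+ 8) = -24
sum = -93
Area = |-93|/2 = 46.5000

46.5000 sq units


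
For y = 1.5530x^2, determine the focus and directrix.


a = 1.5530
1/(4a) = 0.1610
Focus = (0, 0.1610)
Directrix: y = -0.1610

Focus = (0, 0.1610), Directrix: y = -0.1610


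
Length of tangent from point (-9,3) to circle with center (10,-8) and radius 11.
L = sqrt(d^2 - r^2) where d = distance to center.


d = sqrt((-9-10)^2 + (3+ 8)^2) = sqrt(361+121) = 21.9545
L = sqrt(482.0000 - 121) = sqrt(361.0000) = 19.0000

19.0000


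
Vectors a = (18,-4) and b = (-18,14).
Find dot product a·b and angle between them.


a·b = 18*(-18) - 4*14 = -324 - 56 = -380
|a| = sqrt(324+16) = 18.4391
|b| = sqrt(324+196) = 22.8035
cos(theta) = -380/(sqrt(340)*sqrt(520)) = -380/sqrt(176800) = -0.903738
theta = arccos(-380/sqrt(176800)) = 154.6538 degrees

a·b = -380, theta = 154.6538 deg


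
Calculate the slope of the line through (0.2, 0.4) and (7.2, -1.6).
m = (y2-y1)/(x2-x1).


dy = -1.6 - 0.4 = -2.0
dx = 7.2 - 0.2 = 7.0
m = -2.0/7.0 = -0.2857

m = -0.2857


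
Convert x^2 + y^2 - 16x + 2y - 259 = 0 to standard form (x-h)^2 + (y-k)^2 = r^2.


h = -D/2 = 16/2 = 8
k = -E/2 = -2/2 = -1
r^2 = h^2 + k^2 - F = 64 + 1 + 259 = 324
r = 18

Center (8, -1), radius = 18


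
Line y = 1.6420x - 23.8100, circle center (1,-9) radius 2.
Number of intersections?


Substitute y = 1.6420x - 23.8100: (x-1)^2 + (1.6420x- 23.8100+ 9)^2 = 4
Expand to Ax^2 + Bx + C = 0, where b-k = -14.81
A = 1+m^2 = 3.696164
B = 2(m(b-k) - h) = 2(1.6420*(-14.81) - 1) = -50.63604
C = h^2 + (b-k)^2 - r^2 = 1 + 219.3361 - 4 = 216.3361
disc = B^2-4AC = 2564.0085 - 3198.4548 = -634.4463
disc < 0

0 intersection points


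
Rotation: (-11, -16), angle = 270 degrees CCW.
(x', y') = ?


cos(270) = 0, sin(270) = -1
x' = -11*0 + 16*(-1) = -16
y' = -11*(-1) - 16*0 = 11

(-16, 11)


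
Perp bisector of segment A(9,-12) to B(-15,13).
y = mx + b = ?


Midpoint = (-3, 0.5)
Slope of AB = dy/dx = 25/(-24) = -1.0417
Perp slope = -dx/dy = 24/25 = 0.9600
b = My - (perp slope)*Mx = 0.5 + (-24*(-3))/25 = 0.5 + 2.8800 = 3.3800

y = 0.9600x + 3.3800


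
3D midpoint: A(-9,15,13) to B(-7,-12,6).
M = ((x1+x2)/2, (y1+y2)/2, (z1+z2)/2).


Mx = (-9- 7)/2 = -8.0000
My = (15- 12)/2 = 1.5000
Mz = (13+6)/2 = 9.5000

M = (-8.0000, 1.5000, 9.5000)


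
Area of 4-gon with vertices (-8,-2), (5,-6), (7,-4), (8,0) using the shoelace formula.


sum(xi*y_{i+1}) = -8*(-6) + 5*(-4) + 7*0 + 8*(-2) = 12
sum(yi*x_{i+1}) = -2*5 - 6*7 - 4*8 + 0*(-8) = -84
Area = |12 + 84|/2 = 96/2 = 48.0000

48.0000 sq units


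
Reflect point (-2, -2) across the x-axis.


Reflection rule for x-axis: (x, -y)
(-2, -2) -> (-2, 2)

(-2, 2)


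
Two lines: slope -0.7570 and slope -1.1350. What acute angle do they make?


m1-m2 = 0.378
1+m1*m2 = 1.859195
tan(theta) = |0.378/1.859195| = 0.203314
theta = arctan(|0.378/1.859195|) = 11.4924 degrees (acute angle)

11.4924 degrees


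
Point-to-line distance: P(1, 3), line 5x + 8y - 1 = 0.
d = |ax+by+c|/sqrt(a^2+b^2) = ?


|5*1 + 8*3 - 1| = |28| = 28
sqrt(25 + 64) = sqrt(89) = 9.4340
d = 28/sqrt(89) = 2.9680

2.9680


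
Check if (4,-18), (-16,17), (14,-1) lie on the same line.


4*(17+ 1) - 16*(-1+ 18) + 14*(-18-17)
= 72 - 272 - 490 = -690

No, not collinear (determinant = -690)


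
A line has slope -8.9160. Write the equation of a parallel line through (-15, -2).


Parallel lines have equal slopes.
m2 = -8.9160
b2 = -2 + 8.9160*(-15) = -135.7400

y = -8.9160x - 135.7400


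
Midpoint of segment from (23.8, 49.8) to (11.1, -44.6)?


Mx = (23.8 + 11.1)/2 = 34.9/2 = 17.4500
My = (49.8 - 44.6)/2 = 5.2/2 = 2.6000

(17.4500, 2.6000)


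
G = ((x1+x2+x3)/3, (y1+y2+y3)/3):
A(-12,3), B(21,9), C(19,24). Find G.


Gx = (-12+21+19)/3 = 28/3 = 9.3333
Gy = (3+9+24)/3 = 36/3 = 12.0000

G = (9.3333, 12.0000)


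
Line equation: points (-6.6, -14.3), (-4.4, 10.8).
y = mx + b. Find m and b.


m = (25.1)/(2.2) = 11.4091
b = y1 - m*x1 = -14.3 - (25.1*(-6.6))/(2.2) = -14.3 + 75.3000 = 61.0000

y = 11.4091x + 61.0000


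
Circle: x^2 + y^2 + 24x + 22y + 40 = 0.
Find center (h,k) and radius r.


h = -D/2 = -24/2 = -12
k = -E/2 = -22/2 = -11
r^2 = h^2 + k^2 - F = 144 + 121 - 40 = 225
r = 15

Center (-12, -11), radius = 15


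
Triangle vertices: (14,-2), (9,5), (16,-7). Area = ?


14*(5+ 7) = 168
9*(-7+ 2) = -45
16*(-2-5) = -112
sum = 11
Area = |11|/2 = 5.5000

5.5000 sq units


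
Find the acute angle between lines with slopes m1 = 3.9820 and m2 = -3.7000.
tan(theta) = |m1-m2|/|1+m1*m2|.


m1-m2 = 7.682
1+m1*m2 = -13.7334
tan(theta) = |7.682/(-13.7334)| = 0.559366
theta = arctan(|7.682/(-13.7334)|) = 29.2212 degrees (acute angle)

29.2212 degrees


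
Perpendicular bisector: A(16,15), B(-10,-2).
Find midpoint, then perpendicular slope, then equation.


Midpoint = (3, 6.5)
Slope of AB = dy/dx = -17/(-26) = 0.6538
Perp slope = -dx/dy = -26/17 = -1.5294
b = My - (perp slope)*Mx = 6.5 + (-26*3)/(-17) = 6.5 + 4.5882 = 11.0882

y = -1.5294x + 11.0882


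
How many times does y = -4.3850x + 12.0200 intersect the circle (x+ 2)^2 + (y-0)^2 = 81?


Substitute y = -4.3850x + 12.0200: (x+ 2)^2 + (-4.3850x+12.0200-0)^2 = 81
Expand to Ax^2 + Bx + C = 0, where b-k = 12.02
A = 1+m^2 = 20.228225
B = 2(m(b-k) - h) = 2(-4.3850*12.02 + 2) = -101.4154
C = h^2 + (b-k)^2 - r^2 = 4 + 144.4804 - 81 = 67.4804
disc = B^2-4AC = 10285.0834 - 5460.0349 = 4825.0485
disc > 0

2 intersection points


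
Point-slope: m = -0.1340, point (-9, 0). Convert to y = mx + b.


y - 0 = -0.1340(x + 9)
y = -0.1340x + 0 + 0.1340*(-9)
y = -0.1340x - 1.2060

y = -0.1340x - 1.2060


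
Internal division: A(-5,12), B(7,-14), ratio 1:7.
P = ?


Px = (1*7 + 7*(-5))/8 = -28/8 = -3.5000
Py = (1*(-14) + 7*12)/8 = 70/8 = 8.7500

P = (-3.5000, 8.7500)


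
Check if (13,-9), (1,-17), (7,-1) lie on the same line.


13*(-17+ 1) + 1*(-1+ 9) + 7*(-9+ 17)
= -208 + 8 + 56 = -144

No, not collinear (determinant = -144)


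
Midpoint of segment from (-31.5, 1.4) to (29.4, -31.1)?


Mx = (-31.5 + 29.4)/2 = -2.1/2 = -1.0500
My = (1.4 - 31.1)/2 = -29.7/2 = -14.8500

(-1.0500, -14.8500)


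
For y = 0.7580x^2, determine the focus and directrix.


a = 0.7580
1/(4a) = 0.3298
Focus = (0, 0.3298)
Directrix: y = -0.3298

Focus = (0, 0.3298), Directrix: y = -0.3298


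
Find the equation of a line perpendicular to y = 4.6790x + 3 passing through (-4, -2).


Perpendicular slope = -1/m1 = -1/4.6790 = -0.2137
b2 = y0 - m2*x0 = -2 - 4/4.6790 = -2 - 0.8549 = -2.8549

y = -0.2137x - 2.8549


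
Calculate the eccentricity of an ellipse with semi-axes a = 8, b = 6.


c = sqrt(64-36) = sqrt(28) = 5.2915
e = c/a = sqrt(28)/8 = 0.6614

e = 0.6614


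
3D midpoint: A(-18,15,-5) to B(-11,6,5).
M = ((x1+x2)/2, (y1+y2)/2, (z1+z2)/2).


Mx = (-18- 11)/2 = -14.5000
My = (15+6)/2 = 10.5000
Mz = (-5+5)/2 = 0

M = (-14.5000, 10.5000, 0)


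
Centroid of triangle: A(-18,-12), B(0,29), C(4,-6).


Gx = (-18+0+4)/3 = -14/3 = -4.6667
Gy = (-12+29- 6)/3 = 11/3 = 3.6667

G = (-4.6667, 3.6667)


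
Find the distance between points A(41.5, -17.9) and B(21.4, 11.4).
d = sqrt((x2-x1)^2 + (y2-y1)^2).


dx = 21.4 - 41.5 = -20.1
dy = 11.4 + 17.9 = 29.3
d = sqrt(404.01 + 858.49) = sqrt(1262.5) = 35.5317

35.5317


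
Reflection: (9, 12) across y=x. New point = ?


Reflection rule for y=x: (y, x)
(9, 12) -> (12, 9)

(12, 9)


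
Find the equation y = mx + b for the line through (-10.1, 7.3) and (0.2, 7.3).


m = (0.0)/(10.3) = 0
b = y1 - m*x1 = 7.3 - (0.0*(-10.1))/(10.3) = 7.3 - 0 = 7.3000

y = 0x + 7.3000


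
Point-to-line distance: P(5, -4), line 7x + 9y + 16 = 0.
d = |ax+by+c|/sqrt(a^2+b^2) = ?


|7*5 + 9*(-4) + 16| = |15| = 15
sqrt(49 + 81) = sqrt(130) = 11.4018
d = 15/sqrt(130) = 1.3156

1.3156


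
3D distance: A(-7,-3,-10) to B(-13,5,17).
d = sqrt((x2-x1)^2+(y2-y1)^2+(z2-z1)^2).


dx=-6, dy=8, dz=27
d = sqrt(36+64+729) = sqrt(829) = 28.7924

28.7924


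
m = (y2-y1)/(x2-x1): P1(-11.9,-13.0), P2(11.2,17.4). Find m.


dy = 17.4 + 13.0 = 30.4
dx = 11.2 + 11.9 = 23.1
m = 30.4/23.1 = 1.3160

m = 1.3160


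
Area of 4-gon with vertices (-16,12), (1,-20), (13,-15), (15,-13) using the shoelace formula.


sum(xi*y_{i+1}) = -16*(-20) + 1*(-15) + 13*(-13) + 15*12 = 316
sum(yi*x_{i+1}) = 12*1 - 20*13 - 15*15 - 13*(-16) = -265
Area = |316 + 265|/2 = 581/2 = 290.5000

290.5000 sq units


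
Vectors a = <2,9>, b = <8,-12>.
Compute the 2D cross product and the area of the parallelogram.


cross = 2*(-12) - 9*8 = -24 - 72 = -96
Parallelogram area = |-96| = 96

cross = -96, parallelogram area = 96


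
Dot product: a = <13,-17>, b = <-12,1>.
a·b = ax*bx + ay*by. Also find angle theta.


a·b = 13*(-12) - 17*1 = -156 - 17 = -173
|a| = sqrt(169+289) = 21.4009
|b| = sqrt(144+1) = 12.0416
cos(theta) = -173/(sqrt(458)*sqrt(145)) = -173/sqrt(66410) = -0.671320
theta = arccos(-173/sqrt(66410)) = 132.1690 degrees

a·b = -173, theta = 132.1690 deg


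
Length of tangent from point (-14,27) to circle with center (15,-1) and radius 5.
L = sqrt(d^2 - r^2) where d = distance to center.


d = sqrt((-14-15)^2 + (27+ 1)^2) = sqrt(841+784) = 40.3113
L = sqrt(1625.0000 - 25) = sqrt(1600.0000) = 40.0000

40.0000


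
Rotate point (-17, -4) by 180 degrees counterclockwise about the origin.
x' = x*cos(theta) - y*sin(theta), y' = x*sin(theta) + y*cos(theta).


cos(180) = -1, sin(180) = 0
x' = -17*(-1) + 4*0 = 17
y' = -17*0 - 4*(-1) = 4

(17, 4)


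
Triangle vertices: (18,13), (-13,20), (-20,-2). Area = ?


18*(20+ 2) = 396
-13*(-2-13) = 195
-20*(13-20) = 140
sum = 731
Area = |731|/2 = 365.5000

365.5000 sq units


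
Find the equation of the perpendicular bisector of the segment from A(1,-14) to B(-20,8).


Midpoint = (-9.5, -3)
Slope of AB = dy/dx = 22/(-21) = -1.0476
Perp slope = -dx/dy = 21/22 = 0.9545
b = My - (perp slope)*Mx = -3 + (-21*(-9.5))/22 = -3 + 9.0682 = 6.0682

y = 0.9545x + 6.0682


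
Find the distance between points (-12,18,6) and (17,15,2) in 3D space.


dx=29, dy=-3, dz=-4
d = sqrt(841+9+16) = sqrt(866) = 29.4279

29.4279


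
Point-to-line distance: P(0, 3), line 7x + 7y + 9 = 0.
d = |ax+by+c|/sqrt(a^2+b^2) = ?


|7*0 + 7*3 + 9| = |30| = 30
sqrt(49 + 49) = sqrt(98) = 9.8995
d = 30/sqrt(98) = 3.0305

3.0305


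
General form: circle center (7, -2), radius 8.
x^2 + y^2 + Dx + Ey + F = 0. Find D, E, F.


(x-7)^2 + (y+ 2)^2 = 8^2
D = -2h = -14, E = -2k = 4
F = h^2+k^2-r^2 = 49+4-64 = -11

D = -14, E = 4, F = -11


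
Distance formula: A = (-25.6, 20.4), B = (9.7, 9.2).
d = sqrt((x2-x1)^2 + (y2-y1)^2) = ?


dx = 9.7 + 25.6 = 35.3
dy = 9.2 - 20.4 = -11.2
d = sqrt(1246.09 + 125.44) = sqrt(1371.53) = 37.0342

37.0342


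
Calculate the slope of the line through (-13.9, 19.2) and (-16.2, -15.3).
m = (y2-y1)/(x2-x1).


dy = -15.3 - 19.2 = -34.5
dx = -16.2 + 13.9 = -2.3
m = -34.5/(-2.3) = 15.0000

m = 15.0000


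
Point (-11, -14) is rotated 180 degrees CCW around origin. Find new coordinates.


cos(180) = -1, sin(180) = 0
x' = -11*(-1) + 14*0 = 11
y' = -11*0 - 14*(-1) = 14

(11, 14)


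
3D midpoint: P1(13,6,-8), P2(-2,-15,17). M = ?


Mx = (13- 2)/2 = 5.5000
My = (6- 15)/2 = -4.5000
Mz = (-8+17)/2 = 4.5000

M = (5.5000, -4.5000, 4.5000)


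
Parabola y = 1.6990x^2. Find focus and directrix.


a = 1.6990
1/(4a) = 0.1471
Focus = (0, 0.1471)
Directrix: y = -0.1471

Focus = (0, 0.1471), Directrix: y = -0.1471


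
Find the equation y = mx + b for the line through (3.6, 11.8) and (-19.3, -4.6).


m = (-16.4)/(-22.9) = 0.7162
b = y1 - m*x1 = 11.8 - (-16.4*3.6)/(-22.9) = 11.8 - 2.5782 = 9.2218

y = 0.7162x + 9.2218


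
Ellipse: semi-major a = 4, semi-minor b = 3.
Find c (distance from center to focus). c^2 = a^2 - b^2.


c^2 = 4^2 - 3^2 = 16 - 9 = 7
c = sqrt(7) = 2.6458

c = 2.6458


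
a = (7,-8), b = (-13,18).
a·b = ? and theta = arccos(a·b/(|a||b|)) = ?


a·b = 7*(-13) - 8*18 = -91 - 144 = -235
|a| = sqrt(49+64) = 10.6301
|b| = sqrt(169+324) = 22.2036
cos(theta) = -235/(sqrt(113)*sqrt(493)) = -235/sqrt(55709) = -0.995647
theta = arccos(-235/sqrt(55709)) = 174.6517 degrees

a·b = -235, theta = 174.6517 deg


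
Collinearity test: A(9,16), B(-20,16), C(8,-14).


9*(16+ 14) - 20*(-14-16) + 8*(16-16)
= 270 + 600 + 0 = 870

No, not collinear (determinant = 870)


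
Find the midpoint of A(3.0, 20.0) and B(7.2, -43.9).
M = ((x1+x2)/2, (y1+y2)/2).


Mx = (3.0 + 7.2)/2 = 10.2/2 = 5.1000
My = (20.0 - 43.9)/2 = -23.9/2 = -11.9500

(5.1000, -11.9500)


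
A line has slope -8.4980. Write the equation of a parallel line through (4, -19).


Parallel lines have equal slopes.
m2 = -8.4980
b2 = -19 + 8.4980*4 = 14.9920

y = -8.4980x + 14.9920


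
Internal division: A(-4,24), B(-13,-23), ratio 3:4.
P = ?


Px = (3*(-13) + 4*(-4))/7 = -55/7 = -7.8571
Py = (3*(-23) + 4*24)/7 = 27/7 = 3.8571

P = (-7.8571, 3.8571)


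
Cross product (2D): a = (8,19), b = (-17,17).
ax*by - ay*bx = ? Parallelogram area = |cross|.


cross = 8*17 - 19*(-17) = 136 + 323 = 459
Parallelogram area = |459| = 459

cross = 459, parallelogram area = 459


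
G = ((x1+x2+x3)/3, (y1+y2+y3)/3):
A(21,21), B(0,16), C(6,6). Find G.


Gx = (21+0+6)/3 = 27/3 = 9.0000
Gy = (21+16+6)/3 = 43/3 = 14.3333

G = (9.0000, 14.3333)


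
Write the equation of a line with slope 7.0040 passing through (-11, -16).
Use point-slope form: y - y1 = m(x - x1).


y + 16 = 7.0040(x + 11)
y = 7.0040x - 16 - 7.0040*(-11)
y = 7.0040x + 61.0440

y = 7.0040x + 61.0440


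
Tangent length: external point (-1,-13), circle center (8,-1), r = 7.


d = sqrt((-1-8)^2 + (-13+ 1)^2) = sqrt(81+144) = 15.0000
L = sqrt(225.0000 - 49) = sqrt(176.0000) = 13.2665

13.2665


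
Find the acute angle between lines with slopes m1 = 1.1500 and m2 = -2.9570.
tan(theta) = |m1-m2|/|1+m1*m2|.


m1-m2 = 4.107
1+m1*m2 = -2.40055
tan(theta) = |4.107/(-2.40055)| = 1.710858
theta = arctan(|4.107/(-2.40055)|) = 59.6936 degrees (acute angle)

59.6936 degrees


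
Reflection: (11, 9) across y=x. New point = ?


Reflection rule for y=x: (y, x)
(11, 9) -> (9, 11)

(9, 11)


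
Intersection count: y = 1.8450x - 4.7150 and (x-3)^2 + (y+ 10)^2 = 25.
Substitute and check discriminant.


Substitute y = 1.8450x - 4.7150: (x-3)^2 + (1.8450x- 4.7150+ 10)^2 = 25
Expand to Ax^2 + Bx + C = 0, where b-k = 5.285
A = 1+m^2 = 4.404025
B = 2(m(b-k) - h) = 2(1.8450*5.285 - 3) = 13.50165
C = h^2 + (b-k)^2 - r^2 = 9 + 27.931225 - 25 = 11.931225
disc = B^2-4AC = 182.2946 - 210.1817 = -27.8871
disc < 0

0 intersection points


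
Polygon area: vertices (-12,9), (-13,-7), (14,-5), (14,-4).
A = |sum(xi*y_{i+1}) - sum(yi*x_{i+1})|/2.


sum(xi*y_{i+1}) = -12*(-7) - 13*(-5) + 14*(-4) + 14*9 = 219
sum(yi*x_{i+1}) = 9*(-13) - 7*14 - 5*14 - 4*(-12) = -237
Area = |219 + 237|/2 = 456/2 = 228.0000

228.0000 sq units


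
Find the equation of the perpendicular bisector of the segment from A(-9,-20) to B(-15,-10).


Midpoint = (-12, -15)
Slope of AB = dy/dx = 10/(-6) = -1.6667
Perp slope = -dx/dy = 6/10 = 0.6000
b = My - (perp slope)*Mx = -15 + (-6*(-12))/10 = -15 + 7.2000 = -7.8000

y = 0.6000x - 7.8000


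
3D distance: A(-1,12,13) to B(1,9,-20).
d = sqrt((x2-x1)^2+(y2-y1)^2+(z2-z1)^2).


dx=2, dy=-3, dz=-33
d = sqrt(4+9+1089) = sqrt(1102) = 33.1964

33.1964


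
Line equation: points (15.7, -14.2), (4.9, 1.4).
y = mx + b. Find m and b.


m = (15.6)/(-10.8) = -1.4444
b = y1 - m*x1 = -14.2 - (15.6*15.7)/(-10.8) = -14.2 + 22.6778 = 8.4778

y = -1.4444x + 8.4778


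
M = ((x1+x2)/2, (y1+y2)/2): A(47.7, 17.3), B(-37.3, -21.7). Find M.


Mx = (47.7 - 37.3)/2 = 10.4/2 = 5.2000
My = (17.3 - 21.7)/2 = -4.4/2 = -2.2000

(5.2000, -2.2000)


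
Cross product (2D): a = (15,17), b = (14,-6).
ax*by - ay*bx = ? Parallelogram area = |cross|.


cross = 15*(-6) - 17*14 = -90 - 238 = -328
Parallelogram area = |-328| = 328

cross = -328, parallelogram area = 328


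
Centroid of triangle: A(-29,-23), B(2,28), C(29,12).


Gx = (-29+2+29)/3 = 2/3 = 0.6667
Gy = (-23+28+12)/3 = 17/3 = 5.6667

G = (0.6667, 5.6667)


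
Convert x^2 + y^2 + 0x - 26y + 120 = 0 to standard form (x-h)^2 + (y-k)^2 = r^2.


h = -D/2 = 0/2 = 0
k = -E/2 = 26/2 = 13
r^2 = h^2 + k^2 - F = 0 + 169 - 120 = 49
r = 7

Center (0, 13), radius = 7


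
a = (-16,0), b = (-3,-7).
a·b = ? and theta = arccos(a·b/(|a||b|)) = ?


a·b = -16*(-3) + 0*(-7) = 48 + 0 = 48
|a| = sqrt(256+0) = 16.0000
|b| = sqrt(9+49) = 7.6158
cos(theta) = 48/(sqrt(256)*sqrt(58)) = 48/sqrt(14848) = 0.393919
theta = arccos(48/sqrt(14848)) = 66.8014 degrees

a·b = 48, theta = 66.8014 deg


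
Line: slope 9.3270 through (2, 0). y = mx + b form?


y - 0 = 9.3270(x - 2)
y = 9.3270x + 0 - 9.3270*2
y = 9.3270x - 18.6540

y = 9.3270x - 18.6540


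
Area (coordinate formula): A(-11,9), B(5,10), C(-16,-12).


-11*(10+ 12) = -242
5*(-12-9) = -105
-16*(9-10) = 16
sum = -331
Area = |-331|/2 = 165.5000

165.5000 sq units


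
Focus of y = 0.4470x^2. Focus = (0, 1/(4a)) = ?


a = 0.4470
4a = 1.7880
focus = (0, 1/1.7880) = (0, 0.5593)

Focus = (0, 0.5593)


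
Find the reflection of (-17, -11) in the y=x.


Reflection rule for y=x: (y, x)
(-17, -11) -> (-11, -17)

(-11, -17)


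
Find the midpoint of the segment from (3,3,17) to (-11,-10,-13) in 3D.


Mx = (3- 11)/2 = -4.0000
My = (3- 10)/2 = -3.5000
Mz = (17- 13)/2 = 2.0000

M = (-4.0000, -3.5000, 2.0000)


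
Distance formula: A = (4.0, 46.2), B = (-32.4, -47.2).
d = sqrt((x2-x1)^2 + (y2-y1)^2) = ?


dx = -32.4 - 4.0 = -36.4
dy = -47.2 - 46.2 = -93.4
d = sqrt(1324.96 + 8723.56) = sqrt(10048.52) = 100.2423

100.2423


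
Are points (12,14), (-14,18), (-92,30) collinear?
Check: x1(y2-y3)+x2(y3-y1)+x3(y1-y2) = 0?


12*(18-30) - 14*(30-14) - 92*(14-18)
= -144 - 224 + 368 = 0

Yes, collinear (determinant = 0)


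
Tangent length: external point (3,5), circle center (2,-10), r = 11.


d = sqrt((3-2)^2 + (5+ 10)^2) = sqrt(1+225) = 15.0333
L = sqrt(226.0000 - 121) = sqrt(105.0000) = 10.2470

10.2470


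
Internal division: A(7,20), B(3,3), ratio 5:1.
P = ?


Px = (5*3 + 1*7)/6 = 22/6 = 3.6667
Py = (5*3 + 1*20)/6 = 35/6 = 5.8333

P = (3.6667, 5.8333)


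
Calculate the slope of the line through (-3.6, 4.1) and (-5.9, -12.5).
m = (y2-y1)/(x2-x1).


dy = -12.5 - 4.1 = -16.6
dx = -5.9 + 3.6 = -2.3
m = -16.6/(-2.3) = 7.2174

m = 7.2174


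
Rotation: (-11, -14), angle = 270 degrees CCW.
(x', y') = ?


cos(270) = 0, sin(270) = -1
x' = -11*0 + 14*(-1) = -14
y' = -11*(-1) - 14*0 = 11

(-14, 11)


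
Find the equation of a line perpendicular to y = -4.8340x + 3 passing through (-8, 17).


Perpendicular slope = -1/m1 = -1/(-4.8340) = 0.2069
b2 = y0 - m2*x0 = 17 - 8/(-4.8340) = 17 + 1.6549 = 18.6549

y = 0.2069x + 18.6549


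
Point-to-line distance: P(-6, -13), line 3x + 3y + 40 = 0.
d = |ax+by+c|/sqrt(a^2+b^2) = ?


|3*(-6) + 3*(-13) + 40| = |-17| = 17
sqrt(9 + 9) = sqrt(18) = 4.2426
d = 17/sqrt(18) = 4.0069

4.0069


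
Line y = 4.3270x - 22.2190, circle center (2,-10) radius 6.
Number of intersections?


Substitute y = 4.3270x - 22.2190: (x-2)^2 + (4.3270x- 22.2190+ 10)^2 = 36
Expand to Ax^2 + Bx + C = 0, where b-k = -12.219
A = 1+m^2 = 19.722929
B = 2(m(b-k) - h) = 2(4.3270*(-12.219) - 2) = -109.743226
C = h^2 + (b-k)^2 - r^2 = 4 + 149.303961 - 36 = 117.303961
disc = B^2-4AC = 12043.5757 - 9254.3108 = 2789.2649
disc > 0

2 intersection points


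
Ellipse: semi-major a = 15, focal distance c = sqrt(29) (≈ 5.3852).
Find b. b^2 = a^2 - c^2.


b^2 = 15^2 - (sqrt(29))^2 = 225 - 29 = 196
b = sqrt(196) = 14

b = 14


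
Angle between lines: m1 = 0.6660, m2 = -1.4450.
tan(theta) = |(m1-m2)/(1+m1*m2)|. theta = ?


m1-m2 = 2.111
1+m1*m2 = 0.03763
tan(theta) = |2.111/0.03763| = 56.098857
theta = arctan(|2.111/0.03763|) = 88.9788 degrees (acute angle)

88.9788 degrees


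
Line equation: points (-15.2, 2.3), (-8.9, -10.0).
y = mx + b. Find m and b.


m = (-12.3)/(6.3) = -1.9524
b = y1 - m*x1 = 2.3 - (-12.3*(-15.2))/(6.3) = 2.3 - 29.6762 = -27.3762

y = -1.9524x - 27.3762


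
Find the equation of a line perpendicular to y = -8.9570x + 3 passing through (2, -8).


Perpendicular slope = -1/m1 = -1/(-8.9570) = 0.1116
b2 = y0 - m2*x0 = -8 + 2/(-8.9570) = -8 - 0.2233 = -8.2233

y = 0.1116x - 8.2233


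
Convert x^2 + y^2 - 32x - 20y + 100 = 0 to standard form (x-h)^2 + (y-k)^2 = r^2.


h = -D/2 = 32/2 = 16
k = -E/2 = 20/2 = 10
r^2 = h^2 + k^2 - F = 256 + 100 - 100 = 256
r = 16

Center (16, 10), radius = 16


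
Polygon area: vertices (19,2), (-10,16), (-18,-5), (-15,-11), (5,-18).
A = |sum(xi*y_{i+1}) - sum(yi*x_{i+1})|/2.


sum(xi*y_{i+1}) = 19*16 - 10*(-5) - 18*(-11) - 15*(-18) + 5*2 = 832
sum(yi*x_{i+1}) = 2*(-10) + 16*(-18) - 5*(-15) - 11*5 - 18*19 = -630
Area = |832 + 630|/2 = 1462/2 = 731.0000

731.0000 sq units


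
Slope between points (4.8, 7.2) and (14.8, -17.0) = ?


dy = -17.0 - 7.2 = -24.2
dx = 14.8 - 4.8 = 10.0
m = -24.2/10.0 = -2.4200

m = -2.4200


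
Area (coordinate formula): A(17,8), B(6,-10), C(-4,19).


17*(-10-19) = -493
6*(19-8) = 66
-4*(8+ 10) = -72
sum = -499
Area = |-499|/2 = 249.5000

249.5000 sq units


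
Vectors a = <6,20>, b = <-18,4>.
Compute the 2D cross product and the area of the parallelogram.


cross = 6*4 - 20*(-18) = 24 + 360 = 384
Parallelogram area = |384| = 384

cross = 384, parallelogram area = 384


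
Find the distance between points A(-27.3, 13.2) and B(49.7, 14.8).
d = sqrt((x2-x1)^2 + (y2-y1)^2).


dx = 49.7 + 27.3 = 77.0
dy = 14.8 - 13.2 = 1.6
d = sqrt(5929.0 + 2.56) = sqrt(5931.56) = 77.0166

77.0166


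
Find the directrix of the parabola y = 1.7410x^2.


a = 1.7410
1/(4a) = 0.1436
directrix: y = -0.1436 = -0.1436

y = -0.1436


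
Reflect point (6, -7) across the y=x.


Reflection rule for y=x: (y, x)
(6, -7) -> (-7, 6)

(-7, 6)


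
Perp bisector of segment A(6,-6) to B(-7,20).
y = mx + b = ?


Midpoint = (-0.5, 7)
Slope of AB = dy/dx = 26/(-13) = -2.0000
Perp slope = -dx/dy = 13/26 = 0.5000
b = My - (perp slope)*Mx = 7 + (-13*(-0.5))/26 = 7 + 0.2500 = 7.2500

y = 0.5000x + 7.2500


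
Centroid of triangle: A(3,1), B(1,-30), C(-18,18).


Gx = (3+1- 18)/3 = -14/3 = -4.6667
Gy = (1- 30+18)/3 = -11/3 = -3.6667

G = (-4.6667, -3.6667)


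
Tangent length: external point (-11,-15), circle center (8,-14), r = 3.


d = sqrt((-11-8)^2 + (-15+ 14)^2) = sqrt(361+1) = 19.0263
L = sqrt(362.0000 - 9) = sqrt(353.0000) = 18.7883

18.7883


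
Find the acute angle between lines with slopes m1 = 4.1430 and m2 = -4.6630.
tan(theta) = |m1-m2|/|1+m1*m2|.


m1-m2 = 8.806
1+m1*m2 = -18.318809
tan(theta) = |8.806/(-18.318809)| = 0.480708
theta = arctan(|8.806/(-18.318809)|) = 25.6740 degrees (acute angle)

25.6740 degrees


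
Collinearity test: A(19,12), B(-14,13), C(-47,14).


19*(13-14) - 14*(14-12) - 47*(12-13)
= -19 - 28 + 47 = 0

Yes, collinear (determinant = 0)


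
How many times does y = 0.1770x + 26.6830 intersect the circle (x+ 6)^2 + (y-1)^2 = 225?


Substitute y = 0.1770x + 26.6830: (x+ 6)^2 + (0.1770x+26.6830-1)^2 = 225
Expand to Ax^2 + Bx + C = 0, where b-k = 25.683
A = 1+m^2 = 1.031329
B = 2(m(b-k) - h) = 2(0.1770*25.683 + 6) = 21.091782
C = h^2 + (b-k)^2 - r^2 = 36 + 659.616489 - 225 = 470.616489
disc = B^2-4AC = 444.8633 - 1941.4417 = -1496.5784
disc < 0

0 intersection points


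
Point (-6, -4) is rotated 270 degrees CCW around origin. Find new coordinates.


cos(270) = 0, sin(270) = -1
x' = -6*0 + 4*(-1) = -4
y' = -6*(-1) - 4*0 = 6

(-4, 6)


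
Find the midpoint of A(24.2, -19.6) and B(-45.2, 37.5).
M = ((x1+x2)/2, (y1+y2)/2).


Mx = (24.2 - 45.2)/2 = -21/2 = -10.5000
My = (-19.6 + 37.5)/2 = 17.9/2 = 8.9500

(-10.5000, 8.9500)


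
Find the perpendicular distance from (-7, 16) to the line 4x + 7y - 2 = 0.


|4*(-7) + 7*16 - 2| = |82| = 82
sqrt(16 + 49) = sqrt(65) = 8.0623
d = 82/sqrt(65) = 10.1708

10.1708


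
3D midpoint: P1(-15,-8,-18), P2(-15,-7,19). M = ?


Mx = (-15- 15)/2 = -15.0000
My = (-8- 7)/2 = -7.5000
Mz = (-18+19)/2 = 0.5000

M = (-15.0000, -7.5000, 0.5000)


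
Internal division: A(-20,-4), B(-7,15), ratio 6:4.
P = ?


Px = (6*(-7) + 4*(-20))/10 = -122/10 = -12.2000
Py = (6*15 + 4*(-4))/10 = 74/10 = 7.4000

P = (-12.2000, 7.4000)


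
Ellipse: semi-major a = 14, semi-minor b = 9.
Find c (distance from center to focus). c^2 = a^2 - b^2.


c^2 = 14^2 - 9^2 = 196 - 81 = 115
c = sqrt(115) = 10.7238

c = 10.7238


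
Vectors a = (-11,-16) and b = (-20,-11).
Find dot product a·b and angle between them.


a·b = -11*(-20) - 16*(-11) = 220 + 176 = 396
|a| = sqrt(121+256) = 19.4165
|b| = sqrt(400+121) = 22.8254
cos(theta) = 396/(sqrt(377)*sqrt(521)) = 396/sqrt(196417) = 0.893523
theta = arccos(396/sqrt(196417)) = 26.6807 degrees

a·b = 396, theta = 26.6807 deg


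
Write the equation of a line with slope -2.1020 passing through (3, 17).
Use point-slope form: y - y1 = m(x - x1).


y - 17 = -2.1020(x - 3)
y = -2.1020x + 17 + 2.1020*3
y = -2.1020x + 23.3060

y = -2.1020x + 23.3060


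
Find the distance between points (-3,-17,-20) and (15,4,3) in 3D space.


dx=18, dy=21, dz=23
d = sqrt(324+441+529) = sqrt(1294) = 35.9722

35.9722


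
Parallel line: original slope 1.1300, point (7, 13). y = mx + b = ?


Parallel lines have equal slopes.
m2 = 1.1300
b2 = 13 - 1.1300*7 = 5.0900

y = 1.1300x + 5.0900


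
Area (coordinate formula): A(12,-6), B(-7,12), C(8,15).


12*(12-15) = -36
-7*(15+ 6) = -147
8*(-6-12) = -144
sum = -327
Area = |-327|/2 = 163.5000

163.5000 sq units


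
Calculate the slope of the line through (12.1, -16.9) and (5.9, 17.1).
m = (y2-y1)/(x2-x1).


dy = 17.1 + 16.9 = 34.0
dx = 5.9 - 12.1 = -6.2
m = 34.0/(-6.2) = -5.4839

m = -5.4839


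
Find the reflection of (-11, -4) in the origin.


Reflection rule for origin: (-x, -y)
(-11, -4) -> (11, 4)

(11, 4)


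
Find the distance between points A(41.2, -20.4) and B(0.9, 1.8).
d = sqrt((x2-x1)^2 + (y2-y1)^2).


dx = 0.9 - 41.2 = -40.3
dy = 1.8 + 20.4 = 22.2
d = sqrt(1624.09 + 492.84) = sqrt(2116.93) = 46.0101

46.0101


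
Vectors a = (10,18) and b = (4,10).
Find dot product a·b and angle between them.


a·b = 10*4 + 18*10 = 40 + 180 = 220
|a| = sqrt(100+324) = 20.5913
|b| = sqrt(16+100) = 10.7703
cos(theta) = 220/(sqrt(424)*sqrt(116)) = 220/sqrt(49184) = 0.991998
theta = arccos(220/sqrt(49184)) = 7.2532 degrees

a·b = 220, theta = 7.2532 deg


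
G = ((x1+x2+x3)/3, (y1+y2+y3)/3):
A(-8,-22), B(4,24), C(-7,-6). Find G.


Gx = (-8+4- 7)/3 = -11/3 = -3.6667
Gy = (-22+24- 6)/3 = -4/3 = -1.3333

G = (-3.6667, -1.3333)


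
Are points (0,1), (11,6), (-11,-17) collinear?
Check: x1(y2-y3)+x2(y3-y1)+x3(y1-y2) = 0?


0*(6+ 17) + 11*(-17-1) - 11*(1-6)
= 0 - 198 + 55 = -143

No, not collinear (determinant = -143)


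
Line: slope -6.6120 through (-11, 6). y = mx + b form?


y - 6 = -6.6120(x + 11)
y = -6.6120x + 6 + 6.6120*(-11)
y = -6.6120x - 66.7320

y = -6.6120x - 66.7320


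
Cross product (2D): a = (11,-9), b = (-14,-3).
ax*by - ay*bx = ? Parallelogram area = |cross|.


cross = 11*(-3) + 9*(-14) = -33 - 126 = -159
Parallelogram area = |-159| = 159

cross = -159, parallelogram area = 159


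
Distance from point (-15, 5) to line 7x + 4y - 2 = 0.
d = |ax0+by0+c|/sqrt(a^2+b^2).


|7*(-15) + 4*5 - 2| = |-87| = 87
sqrt(49 + 16) = sqrt(65) = 8.0623
d = 87/sqrt(65) = 10.7910

10.7910


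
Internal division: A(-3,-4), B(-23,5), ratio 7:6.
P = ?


Px = (7*(-23) + 6*(-3))/13 = -179/13 = -13.7692
Py = (7*5 + 6*(-4))/13 = 11/13 = 0.8462

P = (-13.7692, 0.8462)


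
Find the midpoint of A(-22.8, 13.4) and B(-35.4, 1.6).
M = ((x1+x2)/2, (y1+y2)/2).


Mx = (-22.8 - 35.4)/2 = -58.2/2 = -29.1000
My = (13.4 + 1.6)/2 = 15.0/2 = 7.5000

(-29.1000, 7.5000)


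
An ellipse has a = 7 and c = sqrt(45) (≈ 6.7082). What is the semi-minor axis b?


b^2 = 7^2 - (sqrt(45))^2 = 49 - 45 = 4
b = sqrt(4) = 2

b = 2


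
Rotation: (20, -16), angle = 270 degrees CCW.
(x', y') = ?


cos(270) = 0, sin(270) = -1
x' = 20*0 + 16*(-1) = -16
y' = 20*(-1) - 16*0 = -20

(-16, -20)


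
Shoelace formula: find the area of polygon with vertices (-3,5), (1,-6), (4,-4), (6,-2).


sum(xi*y_{i+1}) = -3*(-6) + 1*(-4) + 4*(-2) + 6*5 = 36
sum(yi*x_{i+1}) = 5*1 - 6*4 - 4*6 - 2*(-3) = -37
Area = |36 + 37|/2 = 73/2 = 36.5000

36.5000 sq units


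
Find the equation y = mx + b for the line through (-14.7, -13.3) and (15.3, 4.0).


m = (17.3)/(30.0) = 0.5767
b = y1 - m*x1 = -13.3 - (17.3*(-14.7))/(30.0) = -13.3 + 8.4770 = -4.8230

y = 0.5767x - 4.8230


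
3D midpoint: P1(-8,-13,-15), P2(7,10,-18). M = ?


Mx = (-8+7)/2 = -0.5000
My = (-13+10)/2 = -1.5000
Mz = (-15- 18)/2 = -16.5000

M = (-0.5000, -1.5000, -16.5000)


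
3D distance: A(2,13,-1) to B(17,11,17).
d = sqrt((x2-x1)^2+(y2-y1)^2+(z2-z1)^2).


dx=15, dy=-2, dz=18
d = sqrt(225+4+324) = sqrt(553) = 23.5160

23.5160


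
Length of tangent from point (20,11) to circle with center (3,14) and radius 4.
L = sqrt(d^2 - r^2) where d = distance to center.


d = sqrt((20-3)^2 + (11-14)^2) = sqrt(289+9) = 17.2627
L = sqrt(298.0000 - 16) = sqrt(282.0000) = 16.7929

16.7929


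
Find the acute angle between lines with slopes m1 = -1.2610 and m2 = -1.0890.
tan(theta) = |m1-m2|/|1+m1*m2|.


m1-m2 = -0.172
1+m1*m2 = 2.373229
tan(theta) = |-0.172/2.373229| = 0.072475
theta = arctan(|-0.172/2.373229|) = 4.1453 degrees (acute angle)

4.1453 degrees


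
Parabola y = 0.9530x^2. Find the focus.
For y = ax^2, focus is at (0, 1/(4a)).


a = 0.9530
4a = 3.8120
focus = (0, 1/3.8120) = (0, 0.2623)

Focus = (0, 0.2623)


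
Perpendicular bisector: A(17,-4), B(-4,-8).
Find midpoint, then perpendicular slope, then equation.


Midpoint = (6.5, -6)
Slope of AB = dy/dx = -4/(-21) = 0.1905
Perp slope = -dx/dy = -21/4 = -5.2500
b = My - (perp slope)*Mx = -6 + (-21*6.5)/(-4) = -6 + 34.1250 = 28.1250

y = -5.2500x + 28.1250


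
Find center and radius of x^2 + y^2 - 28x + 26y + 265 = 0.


h = -D/2 = 28/2 = 14
k = -E/2 = -26/2 = -13
r^2 = h^2 + k^2 - F = 196 + 169 - 265 = 100
r = 10

Center (14, -13), radius = 10


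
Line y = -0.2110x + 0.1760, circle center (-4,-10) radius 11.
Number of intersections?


Substitute y = -0.2110x + 0.1760: (x+ 4)^2 + (-0.2110x+0.1760+ 10)^2 = 121
Expand to Ax^2 + Bx + C = 0, where b-k = 10.176
A = 1+m^2 = 1.044521
B = 2(m(b-k) - h) = 2(-0.2110*10.176 + 4) = 3.705728
C = h^2 + (b-k)^2 - r^2 = 16 + 103.550976 - 121 = -1.449024
disc = B^2-4AC = 13.7324 + 6.0541 = 19.7865
disc > 0

2 intersection points


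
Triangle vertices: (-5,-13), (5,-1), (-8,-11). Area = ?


-5*(-1+ 11) = -50
5*(-11+ 13) = 10
-8*(-13+ 1) = 96
sum = 56
Area = |56|/2 = 28.0000

28.0000 sq units


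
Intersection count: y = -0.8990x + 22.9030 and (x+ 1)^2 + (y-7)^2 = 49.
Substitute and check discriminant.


Substitute y = -0.8990x + 22.9030: (x+ 1)^2 + (-0.8990x+22.9030-7)^2 = 49
Expand to Ax^2 + Bx + C = 0, where b-k = 15.903
A = 1+m^2 = 1.808201
B = 2(m(b-k) - h) = 2(-0.8990*15.903 + 1) = -26.593594
C = h^2 + (b-k)^2 - r^2 = 1 + 252.905409 - 49 = 204.905409
disc = B^2-4AC = 707.2192 - 1482.0407 = -774.8215
disc < 0

0 intersection points


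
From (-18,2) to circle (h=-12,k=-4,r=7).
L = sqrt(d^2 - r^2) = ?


d = sqrt((-18+ 12)^2 + (2+ 4)^2) = sqrt(36+36) = 8.4853
L = sqrt(72.0000 - 49) = sqrt(23.0000) = 4.7958

4.7958


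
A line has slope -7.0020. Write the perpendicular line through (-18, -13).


Perpendicular slope = -1/m1 = -1/(-7.0020) = 0.1428
b2 = y0 - m2*x0 = -13 - 18/(-7.0020) = -13 + 2.5707 = -10.4293

y = 0.1428x - 10.4293


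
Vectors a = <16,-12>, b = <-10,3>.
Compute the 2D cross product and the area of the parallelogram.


cross = 16*3 + 12*(-10) = 48 - 120 = -72
Parallelogram area = |-72| = 72

cross = -72, parallelogram area = 72


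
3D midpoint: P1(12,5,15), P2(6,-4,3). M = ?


Mx = (12+6)/2 = 9.0000
My = (5- 4)/2 = 0.5000
Mz = (15+3)/2 = 9.0000

M = (9.0000, 0.5000, 9.0000)


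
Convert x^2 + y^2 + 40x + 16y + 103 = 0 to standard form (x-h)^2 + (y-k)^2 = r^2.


h = -D/2 = -40/2 = -20
k = -E/2 = -16/2 = -8
r^2 = h^2 + k^2 - F = 400 + 64 - 103 = 361
r = 19

Center (-20, -8), radius = 19


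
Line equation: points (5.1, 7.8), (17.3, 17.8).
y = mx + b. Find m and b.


m = (10.0)/(12.2) = 0.8197
b = y1 - m*x1 = 7.8 - (10.0*5.1)/(12.2) = 7.8 - 4.1803 = 3.6197

y = 0.8197x + 3.6197


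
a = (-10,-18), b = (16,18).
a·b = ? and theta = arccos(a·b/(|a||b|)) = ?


a·b = -10*16 - 18*18 = -160 - 324 = -484
|a| = sqrt(100+324) = 20.5913
|b| = sqrt(256+324) = 24.0832
cos(theta) = -484/(sqrt(424)*sqrt(580)) = -484/sqrt(245920) = -0.975997
theta = arccos(-484/sqrt(245920)) = 167.4211 degrees

a·b = -484, theta = 167.4211 deg


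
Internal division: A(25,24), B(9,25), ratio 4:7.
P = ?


Px = (4*9 + 7*25)/11 = 211/11 = 19.1818
Py = (4*25 + 7*24)/11 = 268/11 = 24.3636

P = (19.1818, 24.3636)


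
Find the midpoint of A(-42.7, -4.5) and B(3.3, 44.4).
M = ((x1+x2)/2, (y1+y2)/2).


Mx = (-42.7 + 3.3)/2 = -39.4/2 = -19.7000
My = (-4.5 + 44.4)/2 = 39.9/2 = 19.9500

(-19.7000, 19.9500)


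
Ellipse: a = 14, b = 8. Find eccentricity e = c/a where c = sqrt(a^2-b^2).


c = sqrt(196-64) = sqrt(132) = 11.4891
e = c/a = sqrt(132)/14 = 0.8207

e = 0.8207


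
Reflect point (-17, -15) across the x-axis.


Reflection rule for x-axis: (x, -y)
(-17, -15) -> (-17, 15)

(-17, 15)


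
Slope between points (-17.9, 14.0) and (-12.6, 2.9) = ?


dy = 2.9 - 14.0 = -11.1
dx = -12.6 + 17.9 = 5.3
m = -11.1/5.3 = -2.0943

m = -2.0943


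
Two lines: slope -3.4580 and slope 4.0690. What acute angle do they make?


m1-m2 = -7.527
1+m1*m2 = -13.070602
tan(theta) = |-7.527/(-13.070602)| = 0.575872
theta = arctan(|-7.527/(-13.070602)|) = 29.9365 degrees (acute angle)

29.9365 degrees


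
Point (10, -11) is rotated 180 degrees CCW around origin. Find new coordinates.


cos(180) = -1, sin(180) = 0
x' = 10*(-1) + 11*0 = -10
y' = 10*0 - 11*(-1) = 11

(-10, 11)


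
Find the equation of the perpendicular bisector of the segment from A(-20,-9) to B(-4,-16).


Midpoint = (-12, -12.5)
Slope of AB = dy/dx = -7/16 = -0.4375
Perp slope = -dx/dy = 16/7 = 2.2857
b = My - (perp slope)*Mx = -12.5 + (16*(-12))/(-7) = -12.5 + 27.4286 = 14.9286

y = 2.2857x + 14.9286


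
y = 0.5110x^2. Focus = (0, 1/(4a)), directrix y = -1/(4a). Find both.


a = 0.5110
1/(4a) = 0.4892
Focus = (0, 0.4892)
Directrix: y = -0.4892

Focus = (0, 0.4892), Directrix: y = -0.4892


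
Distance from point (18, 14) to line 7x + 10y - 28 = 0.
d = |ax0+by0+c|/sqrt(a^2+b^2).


|7*18 + 10*14 - 28| = |238| = 238
sqrt(49 + 100) = sqrt(149) = 12.2066
d = 238/sqrt(149) = 19.4977

19.4977


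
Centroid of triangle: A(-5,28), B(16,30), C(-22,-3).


Gx = (-5+16- 22)/3 = -11/3 = -3.6667
Gy = (28+30- 3)/3 = 55/3 = 18.3333

G = (-3.6667, 18.3333)


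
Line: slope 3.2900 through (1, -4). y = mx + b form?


y + 4 = 3.2900(x - 1)
y = 3.2900x - 4 - 3.2900*1
y = 3.2900x - 7.2900

y = 3.2900x - 7.2900


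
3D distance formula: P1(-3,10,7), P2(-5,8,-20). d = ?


dx=-2, dy=-2, dz=-27
d = sqrt(4+4+729) = sqrt(737) = 27.1477

27.1477


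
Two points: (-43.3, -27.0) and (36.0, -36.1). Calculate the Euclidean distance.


dx = 36.0 + 43.3 = 79.3
dy = -36.1 + 27.0 = -9.1
d = sqrt(6288.49 + 82.81) = sqrt(6371.3) = 79.8204

79.8204


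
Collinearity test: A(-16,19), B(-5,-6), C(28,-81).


-16*(-6+ 81) - 5*(-81-19) + 28*(19+ 6)
= -1200 + 500 + 700 = 0

Yes, collinear (determinant = 0)


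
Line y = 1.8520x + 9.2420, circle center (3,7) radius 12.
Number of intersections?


Substitute y = 1.8520x + 9.2420: (x-3)^2 + (1.8520x+9.2420-7)^2 = 144
Expand to Ax^2 + Bx + C = 0, where b-k = 2.242
A = 1+m^2 = 4.429904
B = 2(m(b-k) - h) = 2(1.8520*2.242 - 3) = 2.304368
C = h^2 + (b-k)^2 - r^2 = 9 + 5.026564 - 144 = -129.973436
disc = B^2-4AC = 5.3101 + 2303.0794 = 2308.3895
disc > 0

2 intersection points
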